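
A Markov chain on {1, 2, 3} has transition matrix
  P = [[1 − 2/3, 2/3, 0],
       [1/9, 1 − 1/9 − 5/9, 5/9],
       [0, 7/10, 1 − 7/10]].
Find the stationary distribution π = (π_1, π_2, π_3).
π = (21/247, 126/247, 100/247)

This is a birth-death chain on three states, which satisfies detailed balance: π_1 · P_{12} = π_2 · P_{21} and π_2 · P_{23} = π_3 · P_{32}.
From π_1 · 2/3 = π_2 · 1/9: π_2/π_1 = (2/3)/(1/9) = 6.
From π_2 · 5/9 = π_3 · 7/10: π_3/π_2 = (5/9)/(7/10) = 50/63.
Take π_1 proportional to 1; then unnormalized π = (1, 6, 100/21). Normalize by dividing by the sum 247/21:
  π = (21/247, 126/247, 100/247).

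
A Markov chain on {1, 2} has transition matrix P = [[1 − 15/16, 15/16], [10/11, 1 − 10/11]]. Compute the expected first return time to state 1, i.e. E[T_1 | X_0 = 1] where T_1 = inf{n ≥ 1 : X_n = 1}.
E[T_1 | X_0 = 1] = 1/π_1 = 65/32

For an irreducible recurrent Markov chain with stationary distribution π, E[T_i | X_0 = i] = 1/π_i (Kac's formula). Here π_1 = (10/11)/(15/16 + 10/11) = (10/11)/(325/176) = 32/65, so E[T_1 | X_0 = 1] = 1/π_1 = (15/16 + 10/11)/(10/11) = (325/176)/(10/11) = 65/32.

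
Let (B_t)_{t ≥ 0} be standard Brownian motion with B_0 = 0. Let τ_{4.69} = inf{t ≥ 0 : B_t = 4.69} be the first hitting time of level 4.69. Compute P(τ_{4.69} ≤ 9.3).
P(τ_{4.69} ≤ 9.3) = 2(1 − Φ(4.69/√9.3)) = 2(1 − Φ(1.5379)) ≈ 0.1241

By the reflection principle for standard BM, P(τ_b ≤ t) = 2 · P(B_t ≥ b). Since B_t ~ N(0, t), P(B_t ≥ 4.69) = 1 − Φ(4.69/√t) = 1 − Φ(4.69/√9.3) = 1 − Φ(1.5379) ≈ 0.06204. Doubling: P(τ_{4.69} ≤ 9.3) ≈ 2 · 0.06204 = 0.12408 ≈ 0.1241.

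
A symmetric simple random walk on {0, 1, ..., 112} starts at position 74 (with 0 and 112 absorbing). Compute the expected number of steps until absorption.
E[τ | X_0 = 74] = 2812

Let v_k = E[τ | X_0 = k]. Boundary: v_0 = v_112 = 0. Recurrence: v_k = 1 + (v_{k-1} + v_{k+1})/2 for 1 ≤ k ≤ 111. The particular solution to v_k − (v_{k-1} + v_{k+1})/2 = 1 is v_k = −k^2. Adding homogeneous solution A + B k and matching boundaries gives v_k = k (112 − k). Substituting k = 74: v_74 = 74 · 38 = 2812.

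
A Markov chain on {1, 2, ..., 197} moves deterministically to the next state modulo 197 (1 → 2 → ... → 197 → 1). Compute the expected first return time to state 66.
E[T_66 | X_0 = 66] = 197

The chain cycles deterministically, so starting at state 66 it returns in exactly 197 steps. Equivalently, the stationary distribution is uniform π_j = 1/197 for every state j, so by Kac's formula E[T_66] = 1/π_66 = 197.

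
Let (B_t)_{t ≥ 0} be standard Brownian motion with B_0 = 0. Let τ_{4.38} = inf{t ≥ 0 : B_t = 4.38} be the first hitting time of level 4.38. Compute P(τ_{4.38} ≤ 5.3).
P(τ_{4.38} ≤ 5.3) = 2(1 − Φ(4.38/√5.3)) = 2(1 − Φ(1.9026)) ≈ 0.0571

By the reflection principle for standard BM, P(τ_b ≤ t) = 2 · P(B_t ≥ b). Since B_t ~ N(0, t), P(B_t ≥ 4.38) = 1 − Φ(4.38/√t) = 1 − Φ(4.38/√5.3) = 1 − Φ(1.9026) ≈ 0.02855. Doubling: P(τ_{4.38} ≤ 5.3) ≈ 2 · 0.02855 = 0.05710 ≈ 0.0571.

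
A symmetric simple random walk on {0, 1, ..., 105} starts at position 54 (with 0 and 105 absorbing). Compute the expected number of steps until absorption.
E[τ | X_0 = 54] = 2754

Let v_k = E[τ | X_0 = k]. Boundary: v_0 = v_105 = 0. Recurrence: v_k = 1 + (v_{k-1} + v_{k+1})/2 for 1 ≤ k ≤ 104. The particular solution to v_k − (v_{k-1} + v_{k+1})/2 = 1 is v_k = −k^2. Adding homogeneous solution A + B k and matching boundaries gives v_k = k (105 − k). Substituting k = 54: v_54 = 54 · 51 = 2754.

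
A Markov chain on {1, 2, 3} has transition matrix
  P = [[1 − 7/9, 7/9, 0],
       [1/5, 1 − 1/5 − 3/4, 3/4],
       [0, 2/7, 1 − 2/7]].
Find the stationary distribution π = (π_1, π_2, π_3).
π = (72/1087, 280/1087, 735/1087)

This is a birth-death chain on three states, which satisfies detailed balance: π_1 · P_{12} = π_2 · P_{21} and π_2 · P_{23} = π_3 · P_{32}.
From π_1 · 7/9 = π_2 · 1/5: π_2/π_1 = (7/9)/(1/5) = 35/9.
From π_2 · 3/4 = π_3 · 2/7: π_3/π_2 = (3/4)/(2/7) = 21/8.
Take π_1 proportional to 1; then unnormalized π = (1, 35/9, 245/24). Normalize by dividing by the sum 1087/72:
  π = (72/1087, 280/1087, 735/1087).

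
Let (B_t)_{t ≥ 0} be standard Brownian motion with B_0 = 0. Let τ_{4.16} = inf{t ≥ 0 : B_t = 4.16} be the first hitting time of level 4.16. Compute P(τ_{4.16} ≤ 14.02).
P(τ_{4.16} ≤ 14.02) = 2(1 − Φ(4.16/√14.02)) = 2(1 − Φ(1.1110)) ≈ 0.2666

By the reflection principle for standard BM, P(τ_b ≤ t) = 2 · P(B_t ≥ b). Since B_t ~ N(0, t), P(B_t ≥ 4.16) = 1 − Φ(4.16/√t) = 1 − Φ(4.16/√14.02) = 1 − Φ(1.1110) ≈ 0.13328. Doubling: P(τ_{4.16} ≤ 14.02) ≈ 2 · 0.13328 = 0.26656 ≈ 0.2666.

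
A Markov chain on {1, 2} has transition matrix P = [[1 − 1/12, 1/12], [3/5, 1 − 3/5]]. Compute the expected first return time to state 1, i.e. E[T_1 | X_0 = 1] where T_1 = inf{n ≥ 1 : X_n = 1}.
E[T_1 | X_0 = 1] = 1/π_1 = 41/36

For an irreducible recurrent Markov chain with stationary distribution π, E[T_i | X_0 = i] = 1/π_i (Kac's formula). Here π_1 = (3/5)/(1/12 + 3/5) = (3/5)/(41/60) = 36/41, so E[T_1 | X_0 = 1] = 1/π_1 = (1/12 + 3/5)/(3/5) = (41/60)/(3/5) = 41/36.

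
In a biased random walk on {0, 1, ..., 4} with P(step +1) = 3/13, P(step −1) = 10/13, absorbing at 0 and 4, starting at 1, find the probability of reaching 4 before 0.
P(hit 4 before 0) = (1 − (10/3)^1) / (1 − (10/3)^4) = 27/1417

Let u_k denote P(reach 4 before 0 | start at k). Boundary: u_0 = 0, u_4 = 1. Recurrence: u_k = 3/13·u_{k+1} + 10/13·u_{k-1} for 1 ≤ k ≤ 3. Try u_k = A + B·r^k with r = q/p = (10/13)/(3/13) = 10/3. Substitution satisfies the recurrence; boundary conditions give:
  u_k = (1 − r^k) / (1 − r^N) = (1 − (10/3)^1) / (1 − (10/3)^4) = 27/1417.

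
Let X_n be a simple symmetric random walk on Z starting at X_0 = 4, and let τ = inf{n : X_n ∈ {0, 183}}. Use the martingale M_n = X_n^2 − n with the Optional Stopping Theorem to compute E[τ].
E[τ] = 716

M_n = X_n^2 − n is a martingale (since E[X_{n+1}^2 | F_n] = X_n^2 + 1). By OST (τ has finite mean in a bounded region), E[M_τ] = E[M_0] = X_0^2 − 0 = 4^2 = 16. Also E[M_τ] = E[X_τ^2] − E[τ]. The walk exits at 0 or 183, with P(hit 183 first) = 4/183, so E[X_τ^2] = 183^2 · 4/183 + 0 = 732. Thus E[τ] = E[X_τ^2] − E[M_τ] = 732 − 16 = 716 = 4(183 − 4) = 716.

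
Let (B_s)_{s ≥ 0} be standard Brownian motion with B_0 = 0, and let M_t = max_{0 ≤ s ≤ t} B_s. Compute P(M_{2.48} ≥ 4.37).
P(M_{2.48} ≥ 4.37) = 2·P(B_{2.48} ≥ 4.37) = 2(1 − Φ(4.37/√2.48)) ≈ 0.0055

By the reflection principle for Brownian motion, P(M_t ≥ a) = 2 · P(B_t ≥ a) for a ≥ 0. Since B_t ~ N(0, t), P(B_t ≥ 4.37) = 1 − Φ(4.37/√t) = 1 − Φ(4.37/√2.48) = 1 − Φ(2.7750). So
  P(M_{2.48} ≥ 4.37) = 2(1 − Φ(2.7750)) ≈ 0.0055.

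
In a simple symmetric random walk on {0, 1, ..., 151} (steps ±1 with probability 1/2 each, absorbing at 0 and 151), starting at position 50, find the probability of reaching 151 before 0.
P(hit 151 before 0) = 50/151

Let u_k = P(hit 151 before 0 | start at k). Then u_0 = 0, u_151 = 1, and u_k = u_{k-1}/2 + u_{k+1}/2 for 1 ≤ k ≤ 150. This harmonic recurrence is solved by u_k = k/151, giving u_50 = 50/151.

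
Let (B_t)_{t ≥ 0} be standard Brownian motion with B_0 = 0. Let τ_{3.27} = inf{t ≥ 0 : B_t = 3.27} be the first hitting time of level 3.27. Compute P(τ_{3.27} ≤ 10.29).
P(τ_{3.27} ≤ 10.29) = 2(1 − Φ(3.27/√10.29)) = 2(1 − Φ(1.0194)) ≈ 0.3080

By the reflection principle for standard BM, P(τ_b ≤ t) = 2 · P(B_t ≥ b). Since B_t ~ N(0, t), P(B_t ≥ 3.27) = 1 − Φ(3.27/√t) = 1 − Φ(3.27/√10.29) = 1 − Φ(1.0194) ≈ 0.15401. Doubling: P(τ_{3.27} ≤ 10.29) ≈ 2 · 0.15401 = 0.30802 ≈ 0.3080.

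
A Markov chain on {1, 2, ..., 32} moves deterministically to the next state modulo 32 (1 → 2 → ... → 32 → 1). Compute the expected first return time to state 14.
E[T_14 | X_0 = 14] = 32

The chain cycles deterministically, so starting at state 14 it returns in exactly 32 steps. Equivalently, the stationary distribution is uniform π_j = 1/32 for every state j, so by Kac's formula E[T_14] = 1/π_14 = 32.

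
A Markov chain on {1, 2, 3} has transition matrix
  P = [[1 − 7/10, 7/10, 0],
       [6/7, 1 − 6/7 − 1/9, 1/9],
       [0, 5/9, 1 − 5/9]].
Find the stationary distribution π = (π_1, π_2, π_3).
π = (50/99, 245/594, 49/594)

This is a birth-death chain on three states, which satisfies detailed balance: π_1 · P_{12} = π_2 · P_{21} and π_2 · P_{23} = π_3 · P_{32}.
From π_1 · 7/10 = π_2 · 6/7: π_2/π_1 = (7/10)/(6/7) = 49/60.
From π_2 · 1/9 = π_3 · 5/9: π_3/π_2 = (1/9)/(5/9) = 1/5.
Take π_1 proportional to 1; then unnormalized π = (1, 49/60, 49/300). Normalize by dividing by the sum 99/50:
  π = (50/99, 245/594, 49/594).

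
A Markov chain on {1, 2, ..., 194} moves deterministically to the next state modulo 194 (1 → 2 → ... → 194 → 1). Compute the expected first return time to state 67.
E[T_67 | X_0 = 67] = 194

The chain cycles deterministically, so starting at state 67 it returns in exactly 194 steps. Equivalently, the stationary distribution is uniform π_j = 1/194 for every state j, so by Kac's formula E[T_67] = 1/π_67 = 194.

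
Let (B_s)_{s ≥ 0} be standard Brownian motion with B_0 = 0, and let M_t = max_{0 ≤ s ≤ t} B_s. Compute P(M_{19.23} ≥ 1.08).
P(M_{19.23} ≥ 1.08) = 2·P(B_{19.23} ≥ 1.08) = 2(1 − Φ(1.08/√19.23)) ≈ 0.8055

By the reflection principle for Brownian motion, P(M_t ≥ a) = 2 · P(B_t ≥ a) for a ≥ 0. Since B_t ~ N(0, t), P(B_t ≥ 1.08) = 1 − Φ(1.08/√t) = 1 − Φ(1.08/√19.23) = 1 − Φ(0.2463). So
  P(M_{19.23} ≥ 1.08) = 2(1 − Φ(0.2463)) ≈ 0.8055.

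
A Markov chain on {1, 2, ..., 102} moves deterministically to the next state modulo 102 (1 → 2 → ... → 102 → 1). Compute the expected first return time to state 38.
E[T_38 | X_0 = 38] = 102

The chain cycles deterministically, so starting at state 38 it returns in exactly 102 steps. Equivalently, the stationary distribution is uniform π_j = 1/102 for every state j, so by Kac's formula E[T_38] = 1/π_38 = 102.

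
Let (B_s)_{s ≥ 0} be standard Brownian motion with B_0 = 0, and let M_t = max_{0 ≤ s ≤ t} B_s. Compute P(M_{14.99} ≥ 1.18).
P(M_{14.99} ≥ 1.18) = 2·P(B_{14.99} ≥ 1.18) = 2(1 − Φ(1.18/√14.99)) ≈ 0.7605

By the reflection principle for Brownian motion, P(M_t ≥ a) = 2 · P(B_t ≥ a) for a ≥ 0. Since B_t ~ N(0, t), P(B_t ≥ 1.18) = 1 − Φ(1.18/√t) = 1 − Φ(1.18/√14.99) = 1 − Φ(0.3048). So
  P(M_{14.99} ≥ 1.18) = 2(1 − Φ(0.3048)) ≈ 0.7605.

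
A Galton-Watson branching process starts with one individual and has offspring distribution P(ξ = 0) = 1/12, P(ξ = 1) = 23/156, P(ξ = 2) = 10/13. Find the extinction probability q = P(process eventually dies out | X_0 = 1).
q = 13/120

The pgf is f(s) = 1/12 + 23/156·s + 10/13·s². The extinction probability q is the smallest fixed point of f in [0, 1]. Setting s = f(s):
  10/13·s² + (23/156 − 1)·s + 1/12 = 0
  10/13·s² − (1/12 + 10/13)·s + 1/12 = 0
which factors as (s − 1)·(10/13·s − 1/12) = 0, giving roots s = 1 and s = (1/12)/(10/13) = 13/120.
Mean offspring μ = 23/156 + 2·10/13 = 263/156 > 1 (supercritical), so q < 1. The extinction probability is the smaller root: q = (1/12)/(10/13) = 13/120.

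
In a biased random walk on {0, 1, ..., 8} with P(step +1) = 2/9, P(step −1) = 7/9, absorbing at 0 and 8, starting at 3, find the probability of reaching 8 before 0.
P(hit 8 before 0) = (1 − (7/2)^3) / (1 − (7/2)^8) = 2144/1152909

Let u_k denote P(reach 8 before 0 | start at k). Boundary: u_0 = 0, u_8 = 1. Recurrence: u_k = 2/9·u_{k+1} + 7/9·u_{k-1} for 1 ≤ k ≤ 7. Try u_k = A + B·r^k with r = q/p = (7/9)/(2/9) = 7/2. Substitution satisfies the recurrence; boundary conditions give:
  u_k = (1 − r^k) / (1 − r^N) = (1 − (7/2)^3) / (1 − (7/2)^8) = 2144/1152909.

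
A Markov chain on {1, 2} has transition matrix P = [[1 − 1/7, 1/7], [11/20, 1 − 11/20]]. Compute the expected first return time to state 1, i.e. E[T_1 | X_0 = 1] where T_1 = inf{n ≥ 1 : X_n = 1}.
E[T_1 | X_0 = 1] = 1/π_1 = 97/77

For an irreducible recurrent Markov chain with stationary distribution π, E[T_i | X_0 = i] = 1/π_i (Kac's formula). Here π_1 = (11/20)/(1/7 + 11/20) = (11/20)/(97/140) = 77/97, so E[T_1 | X_0 = 1] = 1/π_1 = (1/7 + 11/20)/(11/20) = (97/140)/(11/20) = 97/77.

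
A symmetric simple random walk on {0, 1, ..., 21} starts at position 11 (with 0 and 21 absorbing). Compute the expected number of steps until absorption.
E[τ | X_0 = 11] = 110

Let v_k = E[τ | X_0 = k]. Boundary: v_0 = v_21 = 0. Recurrence: v_k = 1 + (v_{k-1} + v_{k+1})/2 for 1 ≤ k ≤ 20. The particular solution to v_k − (v_{k-1} + v_{k+1})/2 = 1 is v_k = −k^2. Adding homogeneous solution A + B k and matching boundaries gives v_k = k (21 − k). Substituting k = 11: v_11 = 11 · 10 = 110.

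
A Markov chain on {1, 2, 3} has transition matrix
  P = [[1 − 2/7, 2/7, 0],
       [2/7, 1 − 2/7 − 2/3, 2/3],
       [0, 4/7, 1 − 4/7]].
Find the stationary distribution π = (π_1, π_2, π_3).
π = (6/19, 6/19, 7/19)

This is a birth-death chain on three states, which satisfies detailed balance: π_1 · P_{12} = π_2 · P_{21} and π_2 · P_{23} = π_3 · P_{32}.
From π_1 · 2/7 = π_2 · 2/7: π_2/π_1 = (2/7)/(2/7) = 1.
From π_2 · 2/3 = π_3 · 4/7: π_3/π_2 = (2/3)/(4/7) = 7/6.
Take π_1 proportional to 1; then unnormalized π = (1, 1, 7/6). Normalize by dividing by the sum 19/6:
  π = (6/19, 6/19, 7/19).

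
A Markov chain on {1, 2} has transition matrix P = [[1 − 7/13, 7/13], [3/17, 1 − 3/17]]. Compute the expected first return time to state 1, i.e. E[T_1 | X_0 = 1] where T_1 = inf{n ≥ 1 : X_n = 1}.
E[T_1 | X_0 = 1] = 1/π_1 = 158/39

For an irreducible recurrent Markov chain with stationary distribution π, E[T_i | X_0 = i] = 1/π_i (Kac's formula). Here π_1 = (3/17)/(7/13 + 3/17) = (3/17)/(158/221) = 39/158, so E[T_1 | X_0 = 1] = 1/π_1 = (7/13 + 3/17)/(3/17) = (158/221)/(3/17) = 158/39.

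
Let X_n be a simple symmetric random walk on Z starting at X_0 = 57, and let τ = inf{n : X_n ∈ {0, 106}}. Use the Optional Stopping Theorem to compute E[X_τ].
E[X_τ] = 57

X_n is a martingale and τ is a bounded-mean stopping time (indeed τ is finite a.s. with bounded expectation since the walk is in a bounded region). By the OST, E[X_τ] = E[X_0] = 57. Equivalently: E[X_τ] = 106 · P(hit 106 first) + 0 · P(hit 0 first) = 106 · (57/106) = 57.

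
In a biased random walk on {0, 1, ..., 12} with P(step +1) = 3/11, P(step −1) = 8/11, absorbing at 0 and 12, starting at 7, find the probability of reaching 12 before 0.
P(hit 12 before 0) = (1 − (8/3)^7) / (1 − (8/3)^12) = 101815299/13743789059

Let u_k denote P(reach 12 before 0 | start at k). Boundary: u_0 = 0, u_12 = 1. Recurrence: u_k = 3/11·u_{k+1} + 8/11·u_{k-1} for 1 ≤ k ≤ 11. Try u_k = A + B·r^k with r = q/p = (8/11)/(3/11) = 8/3. Substitution satisfies the recurrence; boundary conditions give:
  u_k = (1 − r^k) / (1 − r^N) = (1 − (8/3)^7) / (1 − (8/3)^12) = 101815299/13743789059.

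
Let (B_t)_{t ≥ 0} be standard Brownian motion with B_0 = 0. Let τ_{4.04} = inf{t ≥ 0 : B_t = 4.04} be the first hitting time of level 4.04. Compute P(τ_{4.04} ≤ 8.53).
P(τ_{4.04} ≤ 8.53) = 2(1 − Φ(4.04/√8.53)) = 2(1 − Φ(1.3833)) ≈ 0.1666

By the reflection principle for standard BM, P(τ_b ≤ t) = 2 · P(B_t ≥ b). Since B_t ~ N(0, t), P(B_t ≥ 4.04) = 1 − Φ(4.04/√t) = 1 − Φ(4.04/√8.53) = 1 − Φ(1.3833) ≈ 0.08329. Doubling: P(τ_{4.04} ≤ 8.53) ≈ 2 · 0.08329 = 0.16658 ≈ 0.1666.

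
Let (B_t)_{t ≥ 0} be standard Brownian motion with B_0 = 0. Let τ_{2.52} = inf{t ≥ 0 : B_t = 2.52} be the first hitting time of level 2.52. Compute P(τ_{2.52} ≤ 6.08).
P(τ_{2.52} ≤ 6.08) = 2(1 − Φ(2.52/√6.08)) = 2(1 − Φ(1.0220)) ≈ 0.3068

By the reflection principle for standard BM, P(τ_b ≤ t) = 2 · P(B_t ≥ b). Since B_t ~ N(0, t), P(B_t ≥ 2.52) = 1 − Φ(2.52/√t) = 1 − Φ(2.52/√6.08) = 1 − Φ(1.0220) ≈ 0.15339. Doubling: P(τ_{2.52} ≤ 6.08) ≈ 2 · 0.15339 = 0.30678 ≈ 0.3068.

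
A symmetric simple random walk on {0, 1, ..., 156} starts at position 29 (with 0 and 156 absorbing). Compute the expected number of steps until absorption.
E[τ | X_0 = 29] = 3683

Let v_k = E[τ | X_0 = k]. Boundary: v_0 = v_156 = 0. Recurrence: v_k = 1 + (v_{k-1} + v_{k+1})/2 for 1 ≤ k ≤ 155. The particular solution to v_k − (v_{k-1} + v_{k+1})/2 = 1 is v_k = −k^2. Adding homogeneous solution A + B k and matching boundaries gives v_k = k (156 − k). Substituting k = 29: v_29 = 29 · 127 = 3683.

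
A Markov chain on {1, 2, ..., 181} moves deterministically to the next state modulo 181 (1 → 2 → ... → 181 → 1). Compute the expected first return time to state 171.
E[T_171 | X_0 = 171] = 181

The chain cycles deterministically, so starting at state 171 it returns in exactly 181 steps. Equivalently, the stationary distribution is uniform π_j = 1/181 for every state j, so by Kac's formula E[T_171] = 1/π_171 = 181.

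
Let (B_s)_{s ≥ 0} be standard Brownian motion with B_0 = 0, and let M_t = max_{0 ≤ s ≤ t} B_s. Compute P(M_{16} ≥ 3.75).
P(M_{16} ≥ 3.75) = 2·P(B_{16} ≥ 3.75) = 2(1 − Φ(3.75/√16)) ≈ 0.3485

By the reflection principle for Brownian motion, P(M_t ≥ a) = 2 · P(B_t ≥ a) for a ≥ 0. Since B_t ~ N(0, t), P(B_t ≥ 3.75) = 1 − Φ(3.75/√t) = 1 − Φ(3.75/√16) = 1 − Φ(0.9375). So
  P(M_{16} ≥ 3.75) = 2(1 − Φ(0.9375)) ≈ 0.3485.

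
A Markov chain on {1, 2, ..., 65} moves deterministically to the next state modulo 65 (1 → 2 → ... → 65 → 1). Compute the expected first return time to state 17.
E[T_17 | X_0 = 17] = 65

The chain cycles deterministically, so starting at state 17 it returns in exactly 65 steps. Equivalently, the stationary distribution is uniform π_j = 1/65 for every state j, so by Kac's formula E[T_17] = 1/π_17 = 65.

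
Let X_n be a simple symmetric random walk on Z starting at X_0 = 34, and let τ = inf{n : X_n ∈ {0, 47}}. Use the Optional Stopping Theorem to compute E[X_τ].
E[X_τ] = 34

X_n is a martingale and τ is a bounded-mean stopping time (indeed τ is finite a.s. with bounded expectation since the walk is in a bounded region). By the OST, E[X_τ] = E[X_0] = 34. Equivalently: E[X_τ] = 47 · P(hit 47 first) + 0 · P(hit 0 first) = 47 · (34/47) = 34.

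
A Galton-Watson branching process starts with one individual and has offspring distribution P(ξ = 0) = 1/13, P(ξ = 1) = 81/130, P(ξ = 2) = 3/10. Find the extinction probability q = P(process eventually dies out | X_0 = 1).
q = 10/39

The pgf is f(s) = 1/13 + 81/130·s + 3/10·s². The extinction probability q is the smallest fixed point of f in [0, 1]. Setting s = f(s):
  3/10·s² + (81/130 − 1)·s + 1/13 = 0
  3/10·s² − (1/13 + 3/10)·s + 1/13 = 0
which factors as (s − 1)·(3/10·s − 1/13) = 0, giving roots s = 1 and s = (1/13)/(3/10) = 10/39.
Mean offspring μ = 81/130 + 2·3/10 = 159/130 > 1 (supercritical), so q < 1. The extinction probability is the smaller root: q = (1/13)/(3/10) = 10/39.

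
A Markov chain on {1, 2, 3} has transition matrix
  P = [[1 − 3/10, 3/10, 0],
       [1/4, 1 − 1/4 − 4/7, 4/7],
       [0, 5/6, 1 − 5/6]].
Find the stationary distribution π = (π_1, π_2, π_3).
π = (175/529, 210/529, 144/529)

This is a birth-death chain on three states, which satisfies detailed balance: π_1 · P_{12} = π_2 · P_{21} and π_2 · P_{23} = π_3 · P_{32}.
From π_1 · 3/10 = π_2 · 1/4: π_2/π_1 = (3/10)/(1/4) = 6/5.
From π_2 · 4/7 = π_3 · 5/6: π_3/π_2 = (4/7)/(5/6) = 24/35.
Take π_1 proportional to 1; then unnormalized π = (1, 6/5, 144/175). Normalize by dividing by the sum 529/175:
  π = (175/529, 210/529, 144/529).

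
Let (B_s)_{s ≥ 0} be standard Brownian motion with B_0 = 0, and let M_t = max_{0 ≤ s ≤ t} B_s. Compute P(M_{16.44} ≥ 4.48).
P(M_{16.44} ≥ 4.48) = 2·P(B_{16.44} ≥ 4.48) = 2(1 − Φ(4.48/√16.44)) ≈ 0.2692

By the reflection principle for Brownian motion, P(M_t ≥ a) = 2 · P(B_t ≥ a) for a ≥ 0. Since B_t ~ N(0, t), P(B_t ≥ 4.48) = 1 − Φ(4.48/√t) = 1 − Φ(4.48/√16.44) = 1 − Φ(1.1049). So
  P(M_{16.44} ≥ 4.48) = 2(1 − Φ(1.1049)) ≈ 0.2692.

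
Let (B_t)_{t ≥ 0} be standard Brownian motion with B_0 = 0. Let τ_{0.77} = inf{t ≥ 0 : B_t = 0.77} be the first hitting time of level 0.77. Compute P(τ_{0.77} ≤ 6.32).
P(τ_{0.77} ≤ 6.32) = 2(1 − Φ(0.77/√6.32)) = 2(1 − Φ(0.3063)) ≈ 0.7594

By the reflection principle for standard BM, P(τ_b ≤ t) = 2 · P(B_t ≥ b). Since B_t ~ N(0, t), P(B_t ≥ 0.77) = 1 − Φ(0.77/√t) = 1 − Φ(0.77/√6.32) = 1 − Φ(0.3063) ≈ 0.37969. Doubling: P(τ_{0.77} ≤ 6.32) ≈ 2 · 0.37969 = 0.75938 ≈ 0.7594.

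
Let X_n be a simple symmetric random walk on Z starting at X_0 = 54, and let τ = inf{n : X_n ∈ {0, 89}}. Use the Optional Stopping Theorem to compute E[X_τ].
E[X_τ] = 54

X_n is a martingale and τ is a bounded-mean stopping time (indeed τ is finite a.s. with bounded expectation since the walk is in a bounded region). By the OST, E[X_τ] = E[X_0] = 54. Equivalently: E[X_τ] = 89 · P(hit 89 first) + 0 · P(hit 0 first) = 89 · (54/89) = 54.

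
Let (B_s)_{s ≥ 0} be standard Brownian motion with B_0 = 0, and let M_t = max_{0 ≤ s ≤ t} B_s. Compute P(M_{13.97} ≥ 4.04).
P(M_{13.97} ≥ 4.04) = 2·P(B_{13.97} ≥ 4.04) = 2(1 − Φ(4.04/√13.97)) ≈ 0.2797

By the reflection principle for Brownian motion, P(M_t ≥ a) = 2 · P(B_t ≥ a) for a ≥ 0. Since B_t ~ N(0, t), P(B_t ≥ 4.04) = 1 − Φ(4.04/√t) = 1 − Φ(4.04/√13.97) = 1 − Φ(1.0809). So
  P(M_{13.97} ≥ 4.04) = 2(1 − Φ(1.0809)) ≈ 0.2797.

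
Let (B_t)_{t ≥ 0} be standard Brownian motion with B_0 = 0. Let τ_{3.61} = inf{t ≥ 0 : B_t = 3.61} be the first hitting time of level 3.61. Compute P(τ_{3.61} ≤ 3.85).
P(τ_{3.61} ≤ 3.85) = 2(1 − Φ(3.61/√3.85)) = 2(1 − Φ(1.8398)) ≈ 0.0658

By the reflection principle for standard BM, P(τ_b ≤ t) = 2 · P(B_t ≥ b). Since B_t ~ N(0, t), P(B_t ≥ 3.61) = 1 − Φ(3.61/√t) = 1 − Φ(3.61/√3.85) = 1 − Φ(1.8398) ≈ 0.03290. Doubling: P(τ_{3.61} ≤ 3.85) ≈ 2 · 0.03290 = 0.06580 ≈ 0.0658.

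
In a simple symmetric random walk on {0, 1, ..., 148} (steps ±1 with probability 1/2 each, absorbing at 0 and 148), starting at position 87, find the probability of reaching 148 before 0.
P(hit 148 before 0) = 87/148

Let u_k = P(hit 148 before 0 | start at k). Then u_0 = 0, u_148 = 1, and u_k = u_{k-1}/2 + u_{k+1}/2 for 1 ≤ k ≤ 147. This harmonic recurrence is solved by u_k = k/148, giving u_87 = 87/148.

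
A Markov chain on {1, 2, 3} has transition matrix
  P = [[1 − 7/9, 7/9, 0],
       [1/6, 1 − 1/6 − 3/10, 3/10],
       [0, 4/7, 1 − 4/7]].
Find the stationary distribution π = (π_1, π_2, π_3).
π = (60/487, 280/487, 147/487)

This is a birth-death chain on three states, which satisfies detailed balance: π_1 · P_{12} = π_2 · P_{21} and π_2 · P_{23} = π_3 · P_{32}.
From π_1 · 7/9 = π_2 · 1/6: π_2/π_1 = (7/9)/(1/6) = 14/3.
From π_2 · 3/10 = π_3 · 4/7: π_3/π_2 = (3/10)/(4/7) = 21/40.
Take π_1 proportional to 1; then unnormalized π = (1, 14/3, 49/20). Normalize by dividing by the sum 487/60:
  π = (60/487, 280/487, 147/487).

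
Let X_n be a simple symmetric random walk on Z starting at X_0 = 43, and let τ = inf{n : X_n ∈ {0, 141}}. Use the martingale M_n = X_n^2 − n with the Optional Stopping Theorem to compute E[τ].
E[τ] = 4214

M_n = X_n^2 − n is a martingale (since E[X_{n+1}^2 | F_n] = X_n^2 + 1). By OST (τ has finite mean in a bounded region), E[M_τ] = E[M_0] = X_0^2 − 0 = 43^2 = 1849. Also E[M_τ] = E[X_τ^2] − E[τ]. The walk exits at 0 or 141, with P(hit 141 first) = 43/141, so E[X_τ^2] = 141^2 · 43/141 + 0 = 6063. Thus E[τ] = E[X_τ^2] − E[M_τ] = 6063 − 1849 = 4214 = 43(141 − 43) = 4214.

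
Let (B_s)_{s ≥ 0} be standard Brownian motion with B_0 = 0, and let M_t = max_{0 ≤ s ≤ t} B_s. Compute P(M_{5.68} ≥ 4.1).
P(M_{5.68} ≥ 4.1) = 2·P(B_{5.68} ≥ 4.1) = 2(1 − Φ(4.1/√5.68)) ≈ 0.0854

By the reflection principle for Brownian motion, P(M_t ≥ a) = 2 · P(B_t ≥ a) for a ≥ 0. Since B_t ~ N(0, t), P(B_t ≥ 4.1) = 1 − Φ(4.1/√t) = 1 − Φ(4.1/√5.68) = 1 − Φ(1.7203). So
  P(M_{5.68} ≥ 4.1) = 2(1 − Φ(1.7203)) ≈ 0.0854.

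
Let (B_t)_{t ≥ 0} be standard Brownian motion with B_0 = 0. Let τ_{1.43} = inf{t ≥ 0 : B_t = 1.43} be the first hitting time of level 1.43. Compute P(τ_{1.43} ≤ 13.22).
P(τ_{1.43} ≤ 13.22) = 2(1 − Φ(1.43/√13.22)) = 2(1 − Φ(0.3933)) ≈ 0.6941

By the reflection principle for standard BM, P(τ_b ≤ t) = 2 · P(B_t ≥ b). Since B_t ~ N(0, t), P(B_t ≥ 1.43) = 1 − Φ(1.43/√t) = 1 − Φ(1.43/√13.22) = 1 − Φ(0.3933) ≈ 0.34705. Doubling: P(τ_{1.43} ≤ 13.22) ≈ 2 · 0.34705 = 0.69410 ≈ 0.6941.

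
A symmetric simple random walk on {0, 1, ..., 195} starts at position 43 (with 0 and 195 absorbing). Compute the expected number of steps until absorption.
E[τ | X_0 = 43] = 6536

Let v_k = E[τ | X_0 = k]. Boundary: v_0 = v_195 = 0. Recurrence: v_k = 1 + (v_{k-1} + v_{k+1})/2 for 1 ≤ k ≤ 194. The particular solution to v_k − (v_{k-1} + v_{k+1})/2 = 1 is v_k = −k^2. Adding homogeneous solution A + B k and matching boundaries gives v_k = k (195 − k). Substituting k = 43: v_43 = 43 · 152 = 6536.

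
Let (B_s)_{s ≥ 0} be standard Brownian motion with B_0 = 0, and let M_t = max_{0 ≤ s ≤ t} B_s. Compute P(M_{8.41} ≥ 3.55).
P(M_{8.41} ≥ 3.55) = 2·P(B_{8.41} ≥ 3.55) = 2(1 − Φ(3.55/√8.41)) ≈ 0.2209

By the reflection principle for Brownian motion, P(M_t ≥ a) = 2 · P(B_t ≥ a) for a ≥ 0. Since B_t ~ N(0, t), P(B_t ≥ 3.55) = 1 − Φ(3.55/√t) = 1 − Φ(3.55/√8.41) = 1 − Φ(1.2241). So
  P(M_{8.41} ≥ 3.55) = 2(1 − Φ(1.2241)) ≈ 0.2209.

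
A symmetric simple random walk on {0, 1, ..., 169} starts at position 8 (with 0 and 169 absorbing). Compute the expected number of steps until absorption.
E[τ | X_0 = 8] = 1288

Let v_k = E[τ | X_0 = k]. Boundary: v_0 = v_169 = 0. Recurrence: v_k = 1 + (v_{k-1} + v_{k+1})/2 for 1 ≤ k ≤ 168. The particular solution to v_k − (v_{k-1} + v_{k+1})/2 = 1 is v_k = −k^2. Adding homogeneous solution A + B k and matching boundaries gives v_k = k (169 − k). Substituting k = 8: v_8 = 8 · 161 = 1288.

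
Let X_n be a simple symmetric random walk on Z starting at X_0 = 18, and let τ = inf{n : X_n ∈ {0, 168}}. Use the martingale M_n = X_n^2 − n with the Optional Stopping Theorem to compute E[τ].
E[τ] = 2700

M_n = X_n^2 − n is a martingale (since E[X_{n+1}^2 | F_n] = X_n^2 + 1). By OST (τ has finite mean in a bounded region), E[M_τ] = E[M_0] = X_0^2 − 0 = 18^2 = 324. Also E[M_τ] = E[X_τ^2] − E[τ]. The walk exits at 0 or 168, with P(hit 168 first) = 18/168, so E[X_τ^2] = 168^2 · 18/168 + 0 = 3024. Thus E[τ] = E[X_τ^2] − E[M_τ] = 3024 − 324 = 2700 = 18(168 − 18) = 2700.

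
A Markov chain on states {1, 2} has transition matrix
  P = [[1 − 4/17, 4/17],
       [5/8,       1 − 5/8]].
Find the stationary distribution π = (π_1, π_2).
π_1 = 85/117, π_2 = 32/117

Solve πP = π with π_1 + π_2 = 1. From πP = π: π_1 · (1 − 4/17) + π_2 · 5/8 = π_1 ⇒ π_2 · 5/8 = π_1 · 4/17 ⇒ π_2/π_1 = (4/17)/(5/8) = 32/85. Together with π_1 + π_2 = 1:
  π_1 = (5/8)/(4/17 + 5/8) = (5/8)/(117/136) = 85/117,
  π_2 = (4/17)/(4/17 + 5/8) = (4/17)/(117/136) = 32/117.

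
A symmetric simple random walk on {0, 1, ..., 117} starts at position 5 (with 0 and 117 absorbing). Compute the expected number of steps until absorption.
E[τ | X_0 = 5] = 560

Let v_k = E[τ | X_0 = k]. Boundary: v_0 = v_117 = 0. Recurrence: v_k = 1 + (v_{k-1} + v_{k+1})/2 for 1 ≤ k ≤ 116. The particular solution to v_k − (v_{k-1} + v_{k+1})/2 = 1 is v_k = −k^2. Adding homogeneous solution A + B k and matching boundaries gives v_k = k (117 − k). Substituting k = 5: v_5 = 5 · 112 = 560.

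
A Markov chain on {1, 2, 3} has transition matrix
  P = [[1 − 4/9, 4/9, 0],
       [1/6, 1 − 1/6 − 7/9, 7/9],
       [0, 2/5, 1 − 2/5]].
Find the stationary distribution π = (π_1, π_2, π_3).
π = (27/239, 72/239, 140/239)

This is a birth-death chain on three states, which satisfies detailed balance: π_1 · P_{12} = π_2 · P_{21} and π_2 · P_{23} = π_3 · P_{32}.
From π_1 · 4/9 = π_2 · 1/6: π_2/π_1 = (4/9)/(1/6) = 8/3.
From π_2 · 7/9 = π_3 · 2/5: π_3/π_2 = (7/9)/(2/5) = 35/18.
Take π_1 proportional to 1; then unnormalized π = (1, 8/3, 140/27). Normalize by dividing by the sum 239/27:
  π = (27/239, 72/239, 140/239).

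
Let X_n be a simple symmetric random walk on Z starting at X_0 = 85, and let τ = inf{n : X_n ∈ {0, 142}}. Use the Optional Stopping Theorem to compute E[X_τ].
E[X_τ] = 85

X_n is a martingale and τ is a bounded-mean stopping time (indeed τ is finite a.s. with bounded expectation since the walk is in a bounded region). By the OST, E[X_τ] = E[X_0] = 85. Equivalently: E[X_τ] = 142 · P(hit 142 first) + 0 · P(hit 0 first) = 142 · (85/142) = 85.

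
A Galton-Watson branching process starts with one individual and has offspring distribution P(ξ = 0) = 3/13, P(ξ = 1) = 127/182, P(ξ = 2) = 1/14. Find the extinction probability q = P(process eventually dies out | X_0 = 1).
q = 1

Mean offspring μ = 0·3/13 + 1·127/182 + 2·1/14 = 153/182 ≤ 1. For μ ≤ 1 with offspring not concentrated at 1, the Galton-Watson process goes extinct almost surely, so q = 1.
(Algebraic check: The pgf is f(s) = 3/13 + 127/182·s + 1/14·s². The extinction probability q is the smallest fixed point of f in [0, 1]. Setting s = f(s):
  1/14·s² + (127/182 − 1)·s + 3/13 = 0
  1/14·s² − (3/13 + 1/14)·s + 3/13 = 0
which factors as (s − 1)·(1/14·s − 3/13) = 0, giving roots s = 1 and s = (3/13)/(1/14) = 42/13. Since 42/13 ≥ 1, the smallest root in [0, 1] is s = 1.)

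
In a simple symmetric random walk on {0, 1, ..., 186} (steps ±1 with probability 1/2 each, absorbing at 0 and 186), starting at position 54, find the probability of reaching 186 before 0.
P(hit 186 before 0) = 54/186 = 9/31

Let u_k = P(hit 186 before 0 | start at k). Then u_0 = 0, u_186 = 1, and u_k = u_{k-1}/2 + u_{k+1}/2 for 1 ≤ k ≤ 185. This harmonic recurrence is solved by u_k = k/186, giving u_54 = 54/186 = 9/31.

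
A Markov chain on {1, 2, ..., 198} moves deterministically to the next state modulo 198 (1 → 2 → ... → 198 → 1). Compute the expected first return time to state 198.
E[T_198 | X_0 = 198] = 198

The chain cycles deterministically, so starting at state 198 it returns in exactly 198 steps. Equivalently, the stationary distribution is uniform π_j = 1/198 for every state j, so by Kac's formula E[T_198] = 1/π_198 = 198.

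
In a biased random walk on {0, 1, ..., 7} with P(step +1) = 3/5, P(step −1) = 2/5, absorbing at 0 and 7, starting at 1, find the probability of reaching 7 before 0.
P(hit 7 before 0) = (1 − (2/3)^1) / (1 − (2/3)^7) = 729/2059

Let u_k denote P(reach 7 before 0 | start at k). Boundary: u_0 = 0, u_7 = 1. Recurrence: u_k = 3/5·u_{k+1} + 2/5·u_{k-1} for 1 ≤ k ≤ 6. Try u_k = A + B·r^k with r = q/p = (2/5)/(3/5) = 2/3. Substitution satisfies the recurrence; boundary conditions give:
  u_k = (1 − r^k) / (1 − r^N) = (1 − (2/3)^1) / (1 − (2/3)^7) = 729/2059.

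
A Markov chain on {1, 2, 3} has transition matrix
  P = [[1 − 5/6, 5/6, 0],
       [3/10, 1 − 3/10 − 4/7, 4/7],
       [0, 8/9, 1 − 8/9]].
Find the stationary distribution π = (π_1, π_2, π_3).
π = (126/701, 350/701, 225/701)

This is a birth-death chain on three states, which satisfies detailed balance: π_1 · P_{12} = π_2 · P_{21} and π_2 · P_{23} = π_3 · P_{32}.
From π_1 · 5/6 = π_2 · 3/10: π_2/π_1 = (5/6)/(3/10) = 25/9.
From π_2 · 4/7 = π_3 · 8/9: π_3/π_2 = (4/7)/(8/9) = 9/14.
Take π_1 proportional to 1; then unnormalized π = (1, 25/9, 25/14). Normalize by dividing by the sum 701/126:
  π = (126/701, 350/701, 225/701).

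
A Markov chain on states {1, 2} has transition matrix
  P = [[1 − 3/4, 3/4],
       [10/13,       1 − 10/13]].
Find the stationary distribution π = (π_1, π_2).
π_1 = 40/79, π_2 = 39/79

Solve πP = π with π_1 + π_2 = 1. From πP = π: π_1 · (1 − 3/4) + π_2 · 10/13 = π_1 ⇒ π_2 · 10/13 = π_1 · 3/4 ⇒ π_2/π_1 = (3/4)/(10/13) = 39/40. Together with π_1 + π_2 = 1:
  π_1 = (10/13)/(3/4 + 10/13) = (10/13)/(79/52) = 40/79,
  π_2 = (3/4)/(3/4 + 10/13) = (3/4)/(79/52) = 39/79.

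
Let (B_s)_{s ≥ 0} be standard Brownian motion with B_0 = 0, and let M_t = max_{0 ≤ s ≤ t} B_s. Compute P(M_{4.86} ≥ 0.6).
P(M_{4.86} ≥ 0.6) = 2·P(B_{4.86} ≥ 0.6) = 2(1 − Φ(0.6/√4.86)) ≈ 0.7855

By the reflection principle for Brownian motion, P(M_t ≥ a) = 2 · P(B_t ≥ a) for a ≥ 0. Since B_t ~ N(0, t), P(B_t ≥ 0.6) = 1 − Φ(0.6/√t) = 1 − Φ(0.6/√4.86) = 1 − Φ(0.2722). So
  P(M_{4.86} ≥ 0.6) = 2(1 − Φ(0.2722)) ≈ 0.7855.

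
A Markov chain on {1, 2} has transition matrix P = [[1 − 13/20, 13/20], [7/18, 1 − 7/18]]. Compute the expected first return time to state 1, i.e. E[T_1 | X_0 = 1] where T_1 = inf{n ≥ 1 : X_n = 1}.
E[T_1 | X_0 = 1] = 1/π_1 = 187/70

For an irreducible recurrent Markov chain with stationary distribution π, E[T_i | X_0 = i] = 1/π_i (Kac's formula). Here π_1 = (7/18)/(13/20 + 7/18) = (7/18)/(187/180) = 70/187, so E[T_1 | X_0 = 1] = 1/π_1 = (13/20 + 7/18)/(7/18) = (187/180)/(7/18) = 187/70.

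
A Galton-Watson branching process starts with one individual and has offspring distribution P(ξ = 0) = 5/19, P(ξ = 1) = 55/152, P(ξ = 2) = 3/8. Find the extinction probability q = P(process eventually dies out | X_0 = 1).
q = 40/57

The pgf is f(s) = 5/19 + 55/152·s + 3/8·s². The extinction probability q is the smallest fixed point of f in [0, 1]. Setting s = f(s):
  3/8·s² + (55/152 − 1)·s + 5/19 = 0
  3/8·s² − (5/19 + 3/8)·s + 5/19 = 0
which factors as (s − 1)·(3/8·s − 5/19) = 0, giving roots s = 1 and s = (5/19)/(3/8) = 40/57.
Mean offspring μ = 55/152 + 2·3/8 = 169/152 > 1 (supercritical), so q < 1. The extinction probability is the smaller root: q = (5/19)/(3/8) = 40/57.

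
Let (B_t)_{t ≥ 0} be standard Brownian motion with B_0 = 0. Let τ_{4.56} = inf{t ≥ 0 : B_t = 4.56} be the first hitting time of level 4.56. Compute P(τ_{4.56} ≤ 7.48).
P(τ_{4.56} ≤ 7.48) = 2(1 − Φ(4.56/√7.48)) = 2(1 − Φ(1.6673)) ≈ 0.0955

By the reflection principle for standard BM, P(τ_b ≤ t) = 2 · P(B_t ≥ b). Since B_t ~ N(0, t), P(B_t ≥ 4.56) = 1 − Φ(4.56/√t) = 1 − Φ(4.56/√7.48) = 1 − Φ(1.6673) ≈ 0.04773. Doubling: P(τ_{4.56} ≤ 7.48) ≈ 2 · 0.04773 = 0.09546 ≈ 0.0955.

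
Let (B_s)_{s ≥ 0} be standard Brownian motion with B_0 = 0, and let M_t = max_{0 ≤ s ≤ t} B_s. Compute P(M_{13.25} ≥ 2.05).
P(M_{13.25} ≥ 2.05) = 2·P(B_{13.25} ≥ 2.05) = 2(1 − Φ(2.05/√13.25)) ≈ 0.5733

By the reflection principle for Brownian motion, P(M_t ≥ a) = 2 · P(B_t ≥ a) for a ≥ 0. Since B_t ~ N(0, t), P(B_t ≥ 2.05) = 1 − Φ(2.05/√t) = 1 − Φ(2.05/√13.25) = 1 − Φ(0.5632). So
  P(M_{13.25} ≥ 2.05) = 2(1 − Φ(0.5632)) ≈ 0.5733.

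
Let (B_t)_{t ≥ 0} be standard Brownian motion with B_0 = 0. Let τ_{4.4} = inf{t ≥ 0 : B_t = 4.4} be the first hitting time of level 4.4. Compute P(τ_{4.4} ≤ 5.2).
P(τ_{4.4} ≤ 5.2) = 2(1 − Φ(4.4/√5.2)) = 2(1 − Φ(1.9295)) ≈ 0.0537

By the reflection principle for standard BM, P(τ_b ≤ t) = 2 · P(B_t ≥ b). Since B_t ~ N(0, t), P(B_t ≥ 4.4) = 1 − Φ(4.4/√t) = 1 − Φ(4.4/√5.2) = 1 − Φ(1.9295) ≈ 0.02683. Doubling: P(τ_{4.4} ≤ 5.2) ≈ 2 · 0.02683 = 0.05366 ≈ 0.0537.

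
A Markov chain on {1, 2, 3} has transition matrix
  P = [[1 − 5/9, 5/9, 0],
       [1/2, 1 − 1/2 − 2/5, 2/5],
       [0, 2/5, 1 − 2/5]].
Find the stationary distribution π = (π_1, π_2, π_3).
π = (9/29, 10/29, 10/29)

This is a birth-death chain on three states, which satisfies detailed balance: π_1 · P_{12} = π_2 · P_{21} and π_2 · P_{23} = π_3 · P_{32}.
From π_1 · 5/9 = π_2 · 1/2: π_2/π_1 = (5/9)/(1/2) = 10/9.
From π_2 · 2/5 = π_3 · 2/5: π_3/π_2 = (2/5)/(2/5) = 1.
Take π_1 proportional to 1; then unnormalized π = (1, 10/9, 10/9). Normalize by dividing by the sum 29/9:
  π = (9/29, 10/29, 10/29).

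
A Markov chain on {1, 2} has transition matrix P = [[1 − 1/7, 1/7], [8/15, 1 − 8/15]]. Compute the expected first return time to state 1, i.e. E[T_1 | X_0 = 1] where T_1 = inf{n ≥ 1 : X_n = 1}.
E[T_1 | X_0 = 1] = 1/π_1 = 71/56

For an irreducible recurrent Markov chain with stationary distribution π, E[T_i | X_0 = i] = 1/π_i (Kac's formula). Here π_1 = (8/15)/(1/7 + 8/15) = (8/15)/(71/105) = 56/71, so E[T_1 | X_0 = 1] = 1/π_1 = (1/7 + 8/15)/(8/15) = (71/105)/(8/15) = 71/56.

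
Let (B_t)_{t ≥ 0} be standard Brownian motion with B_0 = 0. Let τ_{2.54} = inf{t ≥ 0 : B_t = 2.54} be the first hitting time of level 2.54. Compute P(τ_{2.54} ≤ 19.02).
P(τ_{2.54} ≤ 19.02) = 2(1 − Φ(2.54/√19.02)) = 2(1 − Φ(0.5824)) ≈ 0.5603

By the reflection principle for standard BM, P(τ_b ≤ t) = 2 · P(B_t ≥ b). Since B_t ~ N(0, t), P(B_t ≥ 2.54) = 1 − Φ(2.54/√t) = 1 − Φ(2.54/√19.02) = 1 − Φ(0.5824) ≈ 0.28015. Doubling: P(τ_{2.54} ≤ 19.02) ≈ 2 · 0.28015 = 0.56030 ≈ 0.5603.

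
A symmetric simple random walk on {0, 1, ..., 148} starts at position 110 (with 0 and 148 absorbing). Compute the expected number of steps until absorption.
E[τ | X_0 = 110] = 4180

Let v_k = E[τ | X_0 = k]. Boundary: v_0 = v_148 = 0. Recurrence: v_k = 1 + (v_{k-1} + v_{k+1})/2 for 1 ≤ k ≤ 147. The particular solution to v_k − (v_{k-1} + v_{k+1})/2 = 1 is v_k = −k^2. Adding homogeneous solution A + B k and matching boundaries gives v_k = k (148 − k). Substituting k = 110: v_110 = 110 · 38 = 4180.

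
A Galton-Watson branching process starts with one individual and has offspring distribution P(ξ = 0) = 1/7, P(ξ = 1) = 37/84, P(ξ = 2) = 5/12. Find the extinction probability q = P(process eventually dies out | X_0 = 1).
q = 12/35

The pgf is f(s) = 1/7 + 37/84·s + 5/12·s². The extinction probability q is the smallest fixed point of f in [0, 1]. Setting s = f(s):
  5/12·s² + (37/84 − 1)·s + 1/7 = 0
  5/12·s² − (1/7 + 5/12)·s + 1/7 = 0
which factors as (s − 1)·(5/12·s − 1/7) = 0, giving roots s = 1 and s = (1/7)/(5/12) = 12/35.
Mean offspring μ = 37/84 + 2·5/12 = 107/84 > 1 (supercritical), so q < 1. The extinction probability is the smaller root: q = (1/7)/(5/12) = 12/35.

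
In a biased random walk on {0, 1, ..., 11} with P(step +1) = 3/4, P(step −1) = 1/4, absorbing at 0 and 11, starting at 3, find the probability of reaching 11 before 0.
P(hit 11 before 0) = (1 − (1/3)^3) / (1 − (1/3)^11) = 85293/88573

Let u_k denote P(reach 11 before 0 | start at k). Boundary: u_0 = 0, u_11 = 1. Recurrence: u_k = 3/4·u_{k+1} + 1/4·u_{k-1} for 1 ≤ k ≤ 10. Try u_k = A + B·r^k with r = q/p = (1/4)/(3/4) = 1/3. Substitution satisfies the recurrence; boundary conditions give:
  u_k = (1 − r^k) / (1 − r^N) = (1 − (1/3)^3) / (1 − (1/3)^11) = 85293/88573.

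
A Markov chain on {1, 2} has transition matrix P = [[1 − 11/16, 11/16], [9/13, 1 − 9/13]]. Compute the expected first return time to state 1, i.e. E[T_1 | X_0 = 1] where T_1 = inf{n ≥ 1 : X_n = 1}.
E[T_1 | X_0 = 1] = 1/π_1 = 287/144

For an irreducible recurrent Markov chain with stationary distribution π, E[T_i | X_0 = i] = 1/π_i (Kac's formula). Here π_1 = (9/13)/(11/16 + 9/13) = (9/13)/(287/208) = 144/287, so E[T_1 | X_0 = 1] = 1/π_1 = (11/16 + 9/13)/(9/13) = (287/208)/(9/13) = 287/144.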